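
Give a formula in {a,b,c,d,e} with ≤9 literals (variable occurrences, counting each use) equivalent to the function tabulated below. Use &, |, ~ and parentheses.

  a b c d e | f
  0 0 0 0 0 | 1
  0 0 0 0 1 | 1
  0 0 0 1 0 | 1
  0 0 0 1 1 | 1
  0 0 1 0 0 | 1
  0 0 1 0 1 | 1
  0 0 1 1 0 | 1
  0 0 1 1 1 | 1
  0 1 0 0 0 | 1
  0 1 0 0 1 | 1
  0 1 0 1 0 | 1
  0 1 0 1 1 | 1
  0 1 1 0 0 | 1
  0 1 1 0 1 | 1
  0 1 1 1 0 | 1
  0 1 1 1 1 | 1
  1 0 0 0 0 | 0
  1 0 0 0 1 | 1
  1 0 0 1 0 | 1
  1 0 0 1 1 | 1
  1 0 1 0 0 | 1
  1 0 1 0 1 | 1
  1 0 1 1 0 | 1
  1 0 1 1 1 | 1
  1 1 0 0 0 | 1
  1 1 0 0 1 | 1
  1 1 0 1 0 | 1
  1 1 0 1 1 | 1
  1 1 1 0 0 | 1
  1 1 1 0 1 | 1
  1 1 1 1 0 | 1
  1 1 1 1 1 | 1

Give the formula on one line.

  ~d = 11001100110011001100110011001100
  (e | ~d) = 11011101110111011101110111011101
  ((e | ~d) & c) = 00001101000011010000110100001101
  (d | e) = 01110111011101110111011101110111
  ~a = 11111111111111110000000000000000
  ((d | e) | ~a) = 11111111111111110111011101110111
  (((e | ~d) & c) | ((d | e) | ~a)) = 11111111111111110111111101111111
  (b | (((e | ~d) & c) | ((d | e) | ~a))) = 11111111111111110111111111111111

(b | (((e | ~d) & c) | ((d | e) | ~a)))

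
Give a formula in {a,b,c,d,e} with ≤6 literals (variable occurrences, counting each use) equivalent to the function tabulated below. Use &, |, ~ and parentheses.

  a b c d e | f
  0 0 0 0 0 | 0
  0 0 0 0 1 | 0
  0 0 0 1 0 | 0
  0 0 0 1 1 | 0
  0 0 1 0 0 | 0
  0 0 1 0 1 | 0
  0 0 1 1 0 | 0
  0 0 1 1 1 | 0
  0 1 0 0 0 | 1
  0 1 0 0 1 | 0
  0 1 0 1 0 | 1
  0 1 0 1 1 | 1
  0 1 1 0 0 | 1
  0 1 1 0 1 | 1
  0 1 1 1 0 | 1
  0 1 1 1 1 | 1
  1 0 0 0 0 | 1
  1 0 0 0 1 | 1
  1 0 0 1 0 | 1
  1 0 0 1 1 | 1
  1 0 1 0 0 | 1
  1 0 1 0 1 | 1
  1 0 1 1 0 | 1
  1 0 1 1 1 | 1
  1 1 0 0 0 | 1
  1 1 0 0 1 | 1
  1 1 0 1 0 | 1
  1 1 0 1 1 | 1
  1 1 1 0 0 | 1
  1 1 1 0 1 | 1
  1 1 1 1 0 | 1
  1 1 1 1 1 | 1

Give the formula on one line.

((b & ((d | c) | ~e)) | a)

  (d | c) = 00111111001111110011111100111111
  ~e = 10101010101010101010101010101010
  ((d | c) | ~e) = 10111111101111111011111110111111
  (b & ((d | c) | ~e)) = 00000000101111110000000010111111
  ((b & ((d | c) | ~e)) | a) = 00000000101111111111111111111111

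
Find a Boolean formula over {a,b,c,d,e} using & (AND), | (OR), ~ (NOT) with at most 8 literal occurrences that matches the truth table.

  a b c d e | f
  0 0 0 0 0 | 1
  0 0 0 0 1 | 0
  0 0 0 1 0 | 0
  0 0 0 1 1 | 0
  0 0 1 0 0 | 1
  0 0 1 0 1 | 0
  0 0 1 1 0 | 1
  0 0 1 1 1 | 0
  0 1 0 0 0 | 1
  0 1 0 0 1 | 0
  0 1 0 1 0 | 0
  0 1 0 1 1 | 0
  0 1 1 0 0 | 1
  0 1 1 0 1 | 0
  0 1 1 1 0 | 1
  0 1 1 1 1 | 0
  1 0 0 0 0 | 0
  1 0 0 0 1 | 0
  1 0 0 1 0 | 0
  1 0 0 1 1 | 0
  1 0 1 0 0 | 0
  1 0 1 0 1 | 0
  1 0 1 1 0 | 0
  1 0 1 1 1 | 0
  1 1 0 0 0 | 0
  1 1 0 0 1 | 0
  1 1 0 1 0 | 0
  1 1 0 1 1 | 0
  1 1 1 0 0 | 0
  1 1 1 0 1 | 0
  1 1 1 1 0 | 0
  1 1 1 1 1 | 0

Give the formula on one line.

  ~e = 10101010101010101010101010101010
  ~d = 11001100110011001100110011001100
  (~d | c) = 11001111110011111100111111001111
  (~e & (~d | c)) = 10001010100010101000101010001010
  ~a = 11111111111111110000000000000000
  (~e & ~a) = 10101010101010100000000000000000
  ((~e & (~d | c)) & (~e & ~a)) = 10001010100010100000000000000000

((~e & (~d | c)) & (~e & ~a))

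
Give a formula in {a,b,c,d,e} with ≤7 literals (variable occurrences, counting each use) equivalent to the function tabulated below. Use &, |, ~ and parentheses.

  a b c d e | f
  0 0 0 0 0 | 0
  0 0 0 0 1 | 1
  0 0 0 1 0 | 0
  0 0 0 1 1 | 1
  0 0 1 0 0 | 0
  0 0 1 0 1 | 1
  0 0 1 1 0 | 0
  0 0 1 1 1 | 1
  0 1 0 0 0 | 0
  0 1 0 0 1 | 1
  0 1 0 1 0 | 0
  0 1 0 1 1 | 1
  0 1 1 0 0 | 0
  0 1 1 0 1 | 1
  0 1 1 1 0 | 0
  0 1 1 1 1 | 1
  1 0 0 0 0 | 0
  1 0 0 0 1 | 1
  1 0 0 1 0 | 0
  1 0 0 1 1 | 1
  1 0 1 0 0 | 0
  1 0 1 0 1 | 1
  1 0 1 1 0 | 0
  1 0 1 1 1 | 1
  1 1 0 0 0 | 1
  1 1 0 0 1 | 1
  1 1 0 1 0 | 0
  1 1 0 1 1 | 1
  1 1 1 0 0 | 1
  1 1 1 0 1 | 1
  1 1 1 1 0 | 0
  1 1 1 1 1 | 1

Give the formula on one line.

  ~d = 11001100110011001100110011001100
  (b & ~d) = 00000000110011000000000011001100
  (e | (b & ~d)) = 01010101110111010101010111011101
  (e | a) = 01010101010101011111111111111111
  ((e | (b & ~d)) & (e | a)) = 01010101010101010101010111011101

((e | (b & ~d)) & (e | a))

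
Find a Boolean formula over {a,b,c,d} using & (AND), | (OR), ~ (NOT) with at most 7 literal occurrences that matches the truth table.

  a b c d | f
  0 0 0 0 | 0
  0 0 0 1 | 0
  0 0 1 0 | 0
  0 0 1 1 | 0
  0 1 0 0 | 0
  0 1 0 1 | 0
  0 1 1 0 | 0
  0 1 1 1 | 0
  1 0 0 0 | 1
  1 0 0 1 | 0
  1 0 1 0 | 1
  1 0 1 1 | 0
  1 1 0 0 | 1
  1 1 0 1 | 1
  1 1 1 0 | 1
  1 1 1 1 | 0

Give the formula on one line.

  ~d = 1010101010101010
  (~d & a) = 0000000010101010
  ~c = 1100110011001100
  (~c & b) = 0000110000001100
  (b & a) = 0000000000001111
  ((~c & b) & (b & a)) = 0000000000001100
  ((~d & a) | ((~c & b) & (b & a))) = 0000000010101110

((~d & a) | ((~c & b) & (b & a)))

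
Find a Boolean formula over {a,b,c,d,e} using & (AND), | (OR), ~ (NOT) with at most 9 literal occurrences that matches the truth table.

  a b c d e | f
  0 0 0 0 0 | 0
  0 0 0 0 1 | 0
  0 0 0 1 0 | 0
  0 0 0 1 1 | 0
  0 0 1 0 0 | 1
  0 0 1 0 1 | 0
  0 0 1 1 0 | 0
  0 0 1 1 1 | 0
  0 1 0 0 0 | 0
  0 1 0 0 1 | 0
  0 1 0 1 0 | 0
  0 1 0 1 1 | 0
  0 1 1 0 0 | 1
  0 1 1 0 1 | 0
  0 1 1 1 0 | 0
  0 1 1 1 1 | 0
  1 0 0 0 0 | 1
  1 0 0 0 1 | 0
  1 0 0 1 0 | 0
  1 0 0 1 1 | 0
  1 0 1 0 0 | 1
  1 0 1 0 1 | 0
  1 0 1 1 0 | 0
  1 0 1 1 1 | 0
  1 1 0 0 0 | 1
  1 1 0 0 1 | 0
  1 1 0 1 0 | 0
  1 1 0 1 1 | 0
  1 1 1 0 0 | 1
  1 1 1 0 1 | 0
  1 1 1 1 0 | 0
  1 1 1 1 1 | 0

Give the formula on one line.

((((~a | ~b) & d) | ~e) & ((~d & (a | c)) & (~e | ~a)))

  ~a = 11111111111111110000000000000000
  ~b = 11111111000000001111111100000000
  (~a | ~b) = 11111111111111111111111100000000
  ((~a | ~b) & d) = 00110011001100110011001100000000
  ~e = 10101010101010101010101010101010
  (((~a | ~b) & d) | ~e) = 10111011101110111011101110101010
  ~d = 11001100110011001100110011001100
  (a | c) = 00001111000011111111111111111111
  (~d & (a | c)) = 00001100000011001100110011001100
  (~e | ~a) = 11111111111111111010101010101010
  ((~d & (a | c)) & (~e | ~a)) = 00001100000011001000100010001000
  ((((~a | ~b) & d) | ~e) & ((~d & (a | c)) & (~e | ~a))) = 00001000000010001000100010001000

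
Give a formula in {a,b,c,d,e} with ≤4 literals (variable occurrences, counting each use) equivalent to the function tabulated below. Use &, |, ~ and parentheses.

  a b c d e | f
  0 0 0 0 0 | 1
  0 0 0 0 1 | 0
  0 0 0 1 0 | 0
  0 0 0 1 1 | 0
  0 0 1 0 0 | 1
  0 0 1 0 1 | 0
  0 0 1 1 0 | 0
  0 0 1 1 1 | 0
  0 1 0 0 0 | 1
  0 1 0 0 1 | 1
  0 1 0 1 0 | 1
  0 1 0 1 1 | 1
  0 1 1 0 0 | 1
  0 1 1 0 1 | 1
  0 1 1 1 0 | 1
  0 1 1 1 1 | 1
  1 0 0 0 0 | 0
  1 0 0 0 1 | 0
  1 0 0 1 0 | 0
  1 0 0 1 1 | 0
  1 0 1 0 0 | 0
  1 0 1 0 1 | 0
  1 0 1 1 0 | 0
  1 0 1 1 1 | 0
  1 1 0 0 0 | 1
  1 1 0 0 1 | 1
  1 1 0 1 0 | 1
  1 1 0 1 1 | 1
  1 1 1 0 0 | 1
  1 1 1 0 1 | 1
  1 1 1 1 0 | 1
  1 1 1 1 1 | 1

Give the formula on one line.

(b | (~a & (~e & ~d)))

  ~a = 11111111111111110000000000000000
  ~e = 10101010101010101010101010101010
  ~d = 11001100110011001100110011001100
  (~e & ~d) = 10001000100010001000100010001000
  (~a & (~e & ~d)) = 10001000100010000000000000000000
  (b | (~a & (~e & ~d))) = 10001000111111110000000011111111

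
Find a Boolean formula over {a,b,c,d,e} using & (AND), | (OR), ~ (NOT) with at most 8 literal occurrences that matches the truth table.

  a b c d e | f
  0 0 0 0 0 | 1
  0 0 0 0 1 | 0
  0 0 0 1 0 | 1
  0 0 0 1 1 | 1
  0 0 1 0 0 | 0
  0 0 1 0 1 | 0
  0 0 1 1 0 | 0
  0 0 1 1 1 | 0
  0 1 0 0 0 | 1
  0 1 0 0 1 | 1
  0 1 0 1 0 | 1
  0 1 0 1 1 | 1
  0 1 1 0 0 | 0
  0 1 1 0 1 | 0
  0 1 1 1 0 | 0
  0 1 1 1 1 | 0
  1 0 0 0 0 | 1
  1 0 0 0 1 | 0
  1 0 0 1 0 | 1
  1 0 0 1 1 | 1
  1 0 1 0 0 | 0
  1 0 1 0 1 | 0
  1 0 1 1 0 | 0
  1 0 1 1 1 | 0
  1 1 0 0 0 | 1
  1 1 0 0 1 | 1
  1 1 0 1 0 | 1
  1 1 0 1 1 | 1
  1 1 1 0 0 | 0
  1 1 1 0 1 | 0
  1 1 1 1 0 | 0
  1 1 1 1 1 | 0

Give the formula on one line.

(~c & (b | ((d & ~c) | ~e)))

  ~c = 11110000111100001111000011110000
  (d & ~c) = 00110000001100000011000000110000
  ~e = 10101010101010101010101010101010
  ((d & ~c) | ~e) = 10111010101110101011101010111010
  (b | ((d & ~c) | ~e)) = 10111010111111111011101011111111
  (~c & (b | ((d & ~c) | ~e))) = 10110000111100001011000011110000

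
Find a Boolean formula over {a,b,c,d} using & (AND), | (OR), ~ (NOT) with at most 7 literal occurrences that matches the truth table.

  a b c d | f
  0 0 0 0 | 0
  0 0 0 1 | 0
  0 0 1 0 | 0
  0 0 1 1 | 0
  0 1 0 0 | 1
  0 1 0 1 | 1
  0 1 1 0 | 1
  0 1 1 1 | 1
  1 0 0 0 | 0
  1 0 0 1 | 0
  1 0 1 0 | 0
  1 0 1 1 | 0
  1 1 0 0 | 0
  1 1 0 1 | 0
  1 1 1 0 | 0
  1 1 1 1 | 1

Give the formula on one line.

  (a & b) = 0000000000001111
  (a & c) = 0000000000110011
  ((a & b) & (a & c)) = 0000000000000011
  (((a & b) & (a & c)) & d) = 0000000000000001
  ~a = 1111111100000000
  (~a & b) = 0000111100000000
  ((((a & b) & (a & c)) & d) | (~a & b)) = 0000111100000001

((((a & b) & (a & c)) & d) | (~a & b))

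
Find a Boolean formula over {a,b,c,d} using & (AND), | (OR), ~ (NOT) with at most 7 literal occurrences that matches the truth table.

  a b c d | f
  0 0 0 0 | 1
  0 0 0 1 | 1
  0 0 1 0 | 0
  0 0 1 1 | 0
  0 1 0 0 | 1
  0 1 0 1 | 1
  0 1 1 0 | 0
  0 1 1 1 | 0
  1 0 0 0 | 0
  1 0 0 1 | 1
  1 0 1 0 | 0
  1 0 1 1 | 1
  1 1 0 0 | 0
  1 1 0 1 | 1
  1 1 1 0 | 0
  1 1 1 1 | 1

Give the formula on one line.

((~a & ~c) | (a & d))

  ~a = 1111111100000000
  ~c = 1100110011001100
  (~a & ~c) = 1100110000000000
  (a & d) = 0000000001010101
  ((~a & ~c) | (a & d)) = 1100110001010101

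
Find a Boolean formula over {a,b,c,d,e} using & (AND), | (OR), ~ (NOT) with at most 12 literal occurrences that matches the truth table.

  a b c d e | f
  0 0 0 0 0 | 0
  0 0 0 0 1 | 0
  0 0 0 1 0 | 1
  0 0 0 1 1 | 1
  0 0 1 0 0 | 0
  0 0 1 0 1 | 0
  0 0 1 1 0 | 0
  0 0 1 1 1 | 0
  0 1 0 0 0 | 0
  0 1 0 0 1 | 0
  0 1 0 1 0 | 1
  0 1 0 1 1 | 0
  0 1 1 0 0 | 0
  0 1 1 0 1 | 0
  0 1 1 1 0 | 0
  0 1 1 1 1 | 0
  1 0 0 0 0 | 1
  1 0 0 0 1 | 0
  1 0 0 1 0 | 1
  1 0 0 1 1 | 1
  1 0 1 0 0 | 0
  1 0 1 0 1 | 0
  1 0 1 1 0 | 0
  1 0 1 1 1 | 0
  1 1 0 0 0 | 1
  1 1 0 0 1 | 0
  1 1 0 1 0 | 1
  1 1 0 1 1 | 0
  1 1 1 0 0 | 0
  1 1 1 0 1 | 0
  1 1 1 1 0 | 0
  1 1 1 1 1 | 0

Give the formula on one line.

  (b & c) = 00000000000011110000000000001111
  ~c = 11110000111100001111000011110000
  ((b & c) | ~c) = 11110000111111111111000011111111
  ~b = 11111111000000001111111100000000
  (((b & c) | ~c) & ~b) = 11110000000000001111000000000000
  ~e = 10101010101010101010101010101010
  (~e & ~c) = 10100000101000001010000010100000
  ((((b & c) | ~c) & ~b) | (~e & ~c)) = 11110000101000001111000010100000
  (~e & a) = 00000000000000001010101010101010
  ((~e & a) | d) = 00110011001100111011101110111011
  (((((b & c) | ~c) & ~b) | (~e & ~c)) & ((~e & a) | d)) = 00110000001000001011000010100000

(((((b & c) | ~c) & ~b) | (~e & ~c)) & ((~e & a) | d))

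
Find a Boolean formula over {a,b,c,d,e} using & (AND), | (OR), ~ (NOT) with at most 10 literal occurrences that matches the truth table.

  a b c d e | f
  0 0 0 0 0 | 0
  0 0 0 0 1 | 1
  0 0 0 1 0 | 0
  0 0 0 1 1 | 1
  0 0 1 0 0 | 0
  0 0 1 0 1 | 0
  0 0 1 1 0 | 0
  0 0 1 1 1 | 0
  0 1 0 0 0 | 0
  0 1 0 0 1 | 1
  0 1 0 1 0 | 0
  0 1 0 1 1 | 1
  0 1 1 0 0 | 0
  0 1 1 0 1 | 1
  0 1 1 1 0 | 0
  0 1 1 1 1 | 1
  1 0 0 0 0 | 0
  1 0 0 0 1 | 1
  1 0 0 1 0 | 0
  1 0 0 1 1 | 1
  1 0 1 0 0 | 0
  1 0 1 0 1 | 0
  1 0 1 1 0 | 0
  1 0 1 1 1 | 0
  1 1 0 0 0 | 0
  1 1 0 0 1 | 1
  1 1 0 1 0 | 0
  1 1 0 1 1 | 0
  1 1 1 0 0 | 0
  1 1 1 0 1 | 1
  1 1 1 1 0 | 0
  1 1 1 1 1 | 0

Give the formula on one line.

  ~b = 11111111000000001111111100000000
  (e & ~b) = 01010101000000000101010100000000
  ~c = 11110000111100001111000011110000
  ((e & ~b) & ~c) = 01010000000000000101000000000000
  (b & e) = 00000000010101010000000001010101
  ~a = 11111111111111110000000000000000
  (~a & b) = 00000000111111110000000000000000
  ~d = 11001100110011001100110011001100
  ((~a & b) | ~d) = 11001100111111111100110011001100
  ((b & e) & ((~a & b) | ~d)) = 00000000010101010000000001000100
  (((e & ~b) & ~c) | ((b & e) & ((~a & b) | ~d))) = 01010000010101010101000001000100

(((e & ~b) & ~c) | ((b & e) & ((~a & b) | ~d)))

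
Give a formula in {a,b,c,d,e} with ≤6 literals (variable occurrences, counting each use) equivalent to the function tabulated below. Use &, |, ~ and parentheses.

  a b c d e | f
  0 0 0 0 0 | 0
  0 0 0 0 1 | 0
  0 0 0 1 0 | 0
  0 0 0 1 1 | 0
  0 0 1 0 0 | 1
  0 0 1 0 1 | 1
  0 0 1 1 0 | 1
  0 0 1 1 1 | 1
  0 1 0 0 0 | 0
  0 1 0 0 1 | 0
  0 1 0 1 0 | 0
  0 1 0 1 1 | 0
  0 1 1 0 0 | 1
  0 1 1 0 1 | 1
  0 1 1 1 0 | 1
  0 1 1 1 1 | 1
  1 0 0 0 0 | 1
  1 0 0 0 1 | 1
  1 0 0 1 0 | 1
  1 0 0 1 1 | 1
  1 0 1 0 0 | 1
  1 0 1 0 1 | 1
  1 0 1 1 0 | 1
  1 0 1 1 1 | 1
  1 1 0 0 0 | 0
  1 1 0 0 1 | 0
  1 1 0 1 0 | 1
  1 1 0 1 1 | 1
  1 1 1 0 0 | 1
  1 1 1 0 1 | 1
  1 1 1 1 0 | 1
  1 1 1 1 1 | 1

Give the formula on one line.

  ~c = 11110000111100001111000011110000
  ~b = 11111111000000001111111100000000
  (~b | d) = 11111111001100111111111100110011
  (~c & (~b | d)) = 11110000001100001111000000110000
  (a & (~c & (~b | d))) = 00000000000000001111000000110000
  ((a & (~c & (~b | d))) | c) = 00001111000011111111111100111111

((a & (~c & (~b | d))) | c)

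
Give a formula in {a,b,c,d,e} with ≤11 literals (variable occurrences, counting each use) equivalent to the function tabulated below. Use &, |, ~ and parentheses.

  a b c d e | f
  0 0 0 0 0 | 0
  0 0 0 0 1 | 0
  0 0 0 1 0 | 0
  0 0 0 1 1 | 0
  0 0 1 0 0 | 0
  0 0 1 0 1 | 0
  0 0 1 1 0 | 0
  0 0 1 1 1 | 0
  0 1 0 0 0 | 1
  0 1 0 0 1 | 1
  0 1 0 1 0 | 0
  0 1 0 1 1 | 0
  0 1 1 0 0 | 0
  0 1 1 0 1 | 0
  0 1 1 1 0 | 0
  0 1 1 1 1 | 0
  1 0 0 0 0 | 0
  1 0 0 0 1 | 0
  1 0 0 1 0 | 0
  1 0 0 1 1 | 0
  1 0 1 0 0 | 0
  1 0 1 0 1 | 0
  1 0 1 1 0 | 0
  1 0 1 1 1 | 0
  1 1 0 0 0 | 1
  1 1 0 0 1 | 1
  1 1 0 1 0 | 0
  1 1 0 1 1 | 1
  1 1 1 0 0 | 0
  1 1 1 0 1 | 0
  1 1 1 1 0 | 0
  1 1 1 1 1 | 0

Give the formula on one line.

(((e | (~d | (~c & ~b))) & (~c & b)) & (c | (~d | a)))

  ~d = 11001100110011001100110011001100
  ~c = 11110000111100001111000011110000
  ~b = 11111111000000001111111100000000
  (~c & ~b) = 11110000000000001111000000000000
  (~d | (~c & ~b)) = 11111100110011001111110011001100
  (e | (~d | (~c & ~b))) = 11111101110111011111110111011101
  (~c & b) = 00000000111100000000000011110000
  ((e | (~d | (~c & ~b))) & (~c & b)) = 00000000110100000000000011010000
  (~d | a) = 11001100110011001111111111111111
  (c | (~d | a)) = 11001111110011111111111111111111
  (((e | (~d | (~c & ~b))) & (~c & b)) & (c | (~d | a))) = 00000000110000000000000011010000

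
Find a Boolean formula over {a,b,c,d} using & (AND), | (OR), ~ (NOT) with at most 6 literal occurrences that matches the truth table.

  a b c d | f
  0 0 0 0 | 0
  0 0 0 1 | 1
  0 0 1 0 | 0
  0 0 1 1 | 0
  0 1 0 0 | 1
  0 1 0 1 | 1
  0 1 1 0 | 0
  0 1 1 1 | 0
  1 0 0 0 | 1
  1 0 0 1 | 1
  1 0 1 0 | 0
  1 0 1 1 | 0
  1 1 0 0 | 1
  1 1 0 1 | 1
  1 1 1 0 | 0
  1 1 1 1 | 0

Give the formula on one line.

  ~c = 1100110011001100
  (b | a) = 0000111111111111
  (c | (b | a)) = 0011111111111111
  (~c & (c | (b | a))) = 0000110011001100
  (d & ~c) = 0100010001000100
  ((~c & (c | (b | a))) | (d & ~c)) = 0100110011001100

((~c & (c | (b | a))) | (d & ~c))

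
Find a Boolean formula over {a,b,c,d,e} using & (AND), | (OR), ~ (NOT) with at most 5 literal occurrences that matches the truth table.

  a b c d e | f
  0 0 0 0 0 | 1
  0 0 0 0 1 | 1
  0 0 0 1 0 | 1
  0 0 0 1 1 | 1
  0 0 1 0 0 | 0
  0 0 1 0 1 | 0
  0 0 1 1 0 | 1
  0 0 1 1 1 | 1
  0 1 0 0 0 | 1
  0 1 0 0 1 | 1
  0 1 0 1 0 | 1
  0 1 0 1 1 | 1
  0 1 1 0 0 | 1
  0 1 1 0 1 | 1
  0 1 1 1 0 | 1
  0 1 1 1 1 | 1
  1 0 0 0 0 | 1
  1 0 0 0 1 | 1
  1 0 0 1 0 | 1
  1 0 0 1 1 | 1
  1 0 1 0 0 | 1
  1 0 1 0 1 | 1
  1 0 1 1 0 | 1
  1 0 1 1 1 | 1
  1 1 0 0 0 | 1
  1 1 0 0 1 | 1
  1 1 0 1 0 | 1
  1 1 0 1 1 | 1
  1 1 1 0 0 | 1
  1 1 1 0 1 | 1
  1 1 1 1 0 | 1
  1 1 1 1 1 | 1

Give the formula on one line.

  (b | a) = 00000000111111111111111111111111
  ~c = 11110000111100001111000011110000
  ((b | a) | ~c) = 11110000111111111111111111111111
  (((b | a) | ~c) | d) = 11110011111111111111111111111111

(((b | a) | ~c) | d)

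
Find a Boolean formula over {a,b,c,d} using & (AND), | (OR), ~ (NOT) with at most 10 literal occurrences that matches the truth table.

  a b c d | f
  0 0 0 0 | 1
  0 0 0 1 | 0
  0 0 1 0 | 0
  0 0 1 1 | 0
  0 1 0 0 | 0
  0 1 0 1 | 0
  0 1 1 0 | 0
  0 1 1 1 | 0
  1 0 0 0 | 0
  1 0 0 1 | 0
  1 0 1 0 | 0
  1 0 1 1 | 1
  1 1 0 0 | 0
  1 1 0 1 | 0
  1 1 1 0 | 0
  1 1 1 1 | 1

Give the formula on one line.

  ~c = 1100110011001100
  ~b = 1111000011110000
  ~d = 1010101010101010
  (~d | c) = 1011101110111011
  (~b & (~d | c)) = 1011000010110000
  (~c & (~b & (~d | c))) = 1000000010000000
  (c & d) = 0001000100010001
  ((c & d) & a) = 0000000000010001
  ((~c & (~b & (~d | c))) | ((c & d) & a)) = 1000000010010001
  ~a = 1111111100000000
  (c | ~a) = 1111111100110011
  (((~c & (~b & (~d | c))) | ((c & d) & a)) & (c | ~a)) = 1000000000010001

(((~c & (~b & (~d | c))) | ((c & d) & a)) & (c | ~a))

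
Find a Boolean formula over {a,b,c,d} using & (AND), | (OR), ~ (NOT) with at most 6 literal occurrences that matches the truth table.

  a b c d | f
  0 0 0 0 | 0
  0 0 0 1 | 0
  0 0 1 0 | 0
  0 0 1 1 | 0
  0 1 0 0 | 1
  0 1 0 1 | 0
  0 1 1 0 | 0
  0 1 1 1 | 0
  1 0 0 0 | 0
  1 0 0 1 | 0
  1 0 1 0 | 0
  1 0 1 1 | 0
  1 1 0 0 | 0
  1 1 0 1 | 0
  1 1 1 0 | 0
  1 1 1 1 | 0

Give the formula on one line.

(b & (((d & ~b) | ~d) & (~c & ~a)))

  ~b = 1111000011110000
  (d & ~b) = 0101000001010000
  ~d = 1010101010101010
  ((d & ~b) | ~d) = 1111101011111010
  ~c = 1100110011001100
  ~a = 1111111100000000
  (~c & ~a) = 1100110000000000
  (((d & ~b) | ~d) & (~c & ~a)) = 1100100000000000
  (b & (((d & ~b) | ~d) & (~c & ~a))) = 0000100000000000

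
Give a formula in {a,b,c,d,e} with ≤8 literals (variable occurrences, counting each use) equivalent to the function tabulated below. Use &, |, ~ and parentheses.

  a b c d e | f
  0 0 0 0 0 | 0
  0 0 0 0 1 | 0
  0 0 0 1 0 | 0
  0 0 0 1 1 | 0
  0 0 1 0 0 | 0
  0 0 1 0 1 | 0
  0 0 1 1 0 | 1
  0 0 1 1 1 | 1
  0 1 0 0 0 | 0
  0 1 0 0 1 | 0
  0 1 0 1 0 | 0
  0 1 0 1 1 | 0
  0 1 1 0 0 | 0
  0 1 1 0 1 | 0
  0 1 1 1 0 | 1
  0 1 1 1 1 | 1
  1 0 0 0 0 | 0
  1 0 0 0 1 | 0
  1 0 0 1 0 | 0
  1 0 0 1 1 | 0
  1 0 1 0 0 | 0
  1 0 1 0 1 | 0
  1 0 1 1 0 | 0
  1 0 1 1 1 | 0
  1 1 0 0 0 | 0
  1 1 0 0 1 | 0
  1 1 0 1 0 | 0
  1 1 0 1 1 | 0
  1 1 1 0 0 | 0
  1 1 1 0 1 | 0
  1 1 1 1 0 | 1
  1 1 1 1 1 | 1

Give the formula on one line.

(((((~e | c) & ~a) | b) & (d | (e & ~c))) & c)

  ~e = 10101010101010101010101010101010
  (~e | c) = 10101111101011111010111110101111
  ~a = 11111111111111110000000000000000
  ((~e | c) & ~a) = 10101111101011110000000000000000
  (((~e | c) & ~a) | b) = 10101111111111110000000011111111
  ~c = 11110000111100001111000011110000
  (e & ~c) = 01010000010100000101000001010000
  (d | (e & ~c)) = 01110011011100110111001101110011
  ((((~e | c) & ~a) | b) & (d | (e & ~c))) = 00100011011100110000000001110011
  (((((~e | c) & ~a) | b) & (d | (e & ~c))) & c) = 00000011000000110000000000000011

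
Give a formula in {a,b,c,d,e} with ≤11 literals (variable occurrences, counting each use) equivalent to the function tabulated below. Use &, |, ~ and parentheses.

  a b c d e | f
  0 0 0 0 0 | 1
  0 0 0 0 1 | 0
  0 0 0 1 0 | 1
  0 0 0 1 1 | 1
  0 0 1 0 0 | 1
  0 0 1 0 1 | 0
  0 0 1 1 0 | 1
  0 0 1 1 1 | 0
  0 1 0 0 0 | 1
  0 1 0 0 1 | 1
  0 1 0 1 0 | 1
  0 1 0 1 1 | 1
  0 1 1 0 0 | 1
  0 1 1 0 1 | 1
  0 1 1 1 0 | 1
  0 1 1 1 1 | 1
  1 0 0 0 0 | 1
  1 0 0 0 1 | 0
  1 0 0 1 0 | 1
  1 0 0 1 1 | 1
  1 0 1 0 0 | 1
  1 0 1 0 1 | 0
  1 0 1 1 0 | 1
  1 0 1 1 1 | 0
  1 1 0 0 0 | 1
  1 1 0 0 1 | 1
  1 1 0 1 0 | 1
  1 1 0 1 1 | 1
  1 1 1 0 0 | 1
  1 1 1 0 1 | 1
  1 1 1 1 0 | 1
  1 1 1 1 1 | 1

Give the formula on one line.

  ~e = 10101010101010101010101010101010
  ~b = 11111111000000001111111100000000
  (~e & ~b) = 10101010000000001010101000000000
  (b | (~e & ~b)) = 10101010111111111010101011111111
  ~a = 11111111111111110000000000000000
  (~a | ~b) = 11111111111111111111111100000000
  (d & e) = 00010001000100010001000100010001
  ((~a | ~b) & (d & e)) = 00010001000100010001000100000000
  ~c = 11110000111100001111000011110000
  (((~a | ~b) & (d & e)) & ~c) = 00010000000100000001000000000000
  ((b | (~e & ~b)) | (((~a | ~b) & (d & e)) & ~c)) = 10111010111111111011101011111111

((b | (~e & ~b)) | (((~a | ~b) & (d & e)) & ~c))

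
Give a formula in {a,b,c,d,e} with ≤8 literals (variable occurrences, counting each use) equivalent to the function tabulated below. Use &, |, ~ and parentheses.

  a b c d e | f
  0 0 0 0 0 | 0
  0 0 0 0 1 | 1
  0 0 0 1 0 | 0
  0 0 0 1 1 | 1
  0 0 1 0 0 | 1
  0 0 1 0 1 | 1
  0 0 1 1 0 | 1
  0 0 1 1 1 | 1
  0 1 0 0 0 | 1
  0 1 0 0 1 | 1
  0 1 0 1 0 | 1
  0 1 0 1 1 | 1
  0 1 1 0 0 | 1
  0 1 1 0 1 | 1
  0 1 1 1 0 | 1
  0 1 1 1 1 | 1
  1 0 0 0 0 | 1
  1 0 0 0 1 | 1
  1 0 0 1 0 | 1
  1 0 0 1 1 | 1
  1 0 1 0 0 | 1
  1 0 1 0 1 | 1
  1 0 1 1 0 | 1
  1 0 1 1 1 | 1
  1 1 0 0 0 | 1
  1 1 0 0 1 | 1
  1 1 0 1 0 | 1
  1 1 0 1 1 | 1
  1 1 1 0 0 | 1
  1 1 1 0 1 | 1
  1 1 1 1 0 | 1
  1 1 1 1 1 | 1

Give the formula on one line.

  ~a = 11111111111111110000000000000000
  (e | ~a) = 11111111111111110101010101010101
  (c & (e | ~a)) = 00001111000011110000010100000101
  (b | a) = 00000000111111111111111111111111
  ~c = 11110000111100001111000011110000
  (~c | d) = 11110011111100111111001111110011
  (e & (~c | d)) = 01010001010100010101000101010001
  ((b | a) | (e & (~c | d))) = 01010001111111111111111111111111
  ((c & (e | ~a)) | ((b | a) | (e & (~c | d)))) = 01011111111111111111111111111111

((c & (e | ~a)) | ((b | a) | (e & (~c | d))))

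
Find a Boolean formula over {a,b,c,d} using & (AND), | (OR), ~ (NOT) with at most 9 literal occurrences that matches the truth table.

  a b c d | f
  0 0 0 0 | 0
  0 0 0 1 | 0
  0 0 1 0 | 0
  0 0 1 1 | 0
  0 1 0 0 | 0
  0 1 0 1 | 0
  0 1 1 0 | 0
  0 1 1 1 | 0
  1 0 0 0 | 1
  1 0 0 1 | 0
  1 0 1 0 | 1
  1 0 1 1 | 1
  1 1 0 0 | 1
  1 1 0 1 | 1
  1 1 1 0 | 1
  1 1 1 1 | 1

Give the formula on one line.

(((~d | (a & b)) | (d & c)) & a)

  ~d = 1010101010101010
  (a & b) = 0000000000001111
  (~d | (a & b)) = 1010101010101111
  (d & c) = 0001000100010001
  ((~d | (a & b)) | (d & c)) = 1011101110111111
  (((~d | (a & b)) | (d & c)) & a) = 0000000010111111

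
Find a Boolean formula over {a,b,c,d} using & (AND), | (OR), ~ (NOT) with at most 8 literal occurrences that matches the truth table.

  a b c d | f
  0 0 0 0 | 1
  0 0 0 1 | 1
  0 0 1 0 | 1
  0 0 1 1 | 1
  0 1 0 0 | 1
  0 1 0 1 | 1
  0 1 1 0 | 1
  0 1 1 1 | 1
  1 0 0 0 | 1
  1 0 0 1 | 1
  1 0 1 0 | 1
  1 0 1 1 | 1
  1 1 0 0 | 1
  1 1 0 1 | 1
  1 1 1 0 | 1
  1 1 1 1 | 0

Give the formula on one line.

  ~c = 1100110011001100
  ~b = 1111000011110000
  (~c | ~b) = 1111110011111100
  ~a = 1111111100000000
  ((~c | ~b) | ~a) = 1111111111111100
  ~d = 1010101010101010
  (~a | ~d) = 1111111110101010
  (((~c | ~b) | ~a) | (~a | ~d)) = 1111111111111110

(((~c | ~b) | ~a) | (~a | ~d))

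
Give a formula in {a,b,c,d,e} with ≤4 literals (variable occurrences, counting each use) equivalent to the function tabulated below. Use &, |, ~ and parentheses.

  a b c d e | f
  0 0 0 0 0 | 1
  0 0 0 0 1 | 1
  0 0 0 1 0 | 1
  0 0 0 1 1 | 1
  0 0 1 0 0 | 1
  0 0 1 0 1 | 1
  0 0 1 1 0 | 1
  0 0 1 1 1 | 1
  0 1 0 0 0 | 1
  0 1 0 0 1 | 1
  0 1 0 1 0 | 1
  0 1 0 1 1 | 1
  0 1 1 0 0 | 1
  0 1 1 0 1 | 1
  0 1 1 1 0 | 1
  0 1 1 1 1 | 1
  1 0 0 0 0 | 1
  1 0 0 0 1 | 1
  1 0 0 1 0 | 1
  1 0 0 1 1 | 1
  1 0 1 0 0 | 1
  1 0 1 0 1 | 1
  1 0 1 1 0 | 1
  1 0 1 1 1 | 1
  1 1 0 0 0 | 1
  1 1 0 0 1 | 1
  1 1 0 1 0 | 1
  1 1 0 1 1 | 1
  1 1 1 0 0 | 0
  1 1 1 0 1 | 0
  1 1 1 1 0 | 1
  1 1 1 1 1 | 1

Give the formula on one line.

(((~a | ~b) | d) | ~c)

  ~a = 11111111111111110000000000000000
  ~b = 11111111000000001111111100000000
  (~a | ~b) = 11111111111111111111111100000000
  ((~a | ~b) | d) = 11111111111111111111111100110011
  ~c = 11110000111100001111000011110000
  (((~a | ~b) | d) | ~c) = 11111111111111111111111111110011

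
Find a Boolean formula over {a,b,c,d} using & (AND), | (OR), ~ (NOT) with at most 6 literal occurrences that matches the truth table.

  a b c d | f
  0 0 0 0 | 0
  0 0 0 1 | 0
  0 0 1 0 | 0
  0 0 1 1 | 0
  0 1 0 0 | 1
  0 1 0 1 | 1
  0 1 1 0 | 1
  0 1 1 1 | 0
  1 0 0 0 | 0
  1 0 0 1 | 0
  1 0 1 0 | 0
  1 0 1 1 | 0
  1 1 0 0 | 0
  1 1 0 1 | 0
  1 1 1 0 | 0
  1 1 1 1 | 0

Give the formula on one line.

((~a & (~d | ~c)) & b)

  ~a = 1111111100000000
  ~d = 1010101010101010
  ~c = 1100110011001100
  (~d | ~c) = 1110111011101110
  (~a & (~d | ~c)) = 1110111000000000
  ((~a & (~d | ~c)) & b) = 0000111000000000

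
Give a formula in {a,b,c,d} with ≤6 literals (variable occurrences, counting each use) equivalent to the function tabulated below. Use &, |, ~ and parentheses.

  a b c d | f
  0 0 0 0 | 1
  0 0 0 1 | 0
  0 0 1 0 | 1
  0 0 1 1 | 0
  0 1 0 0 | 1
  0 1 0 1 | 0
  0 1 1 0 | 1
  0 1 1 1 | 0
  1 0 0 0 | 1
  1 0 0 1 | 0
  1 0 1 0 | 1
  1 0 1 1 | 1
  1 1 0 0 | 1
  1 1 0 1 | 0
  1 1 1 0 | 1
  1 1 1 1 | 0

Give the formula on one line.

(((a & ~b) & c) | ~d)

  ~b = 1111000011110000
  (a & ~b) = 0000000011110000
  ((a & ~b) & c) = 0000000000110000
  ~d = 1010101010101010
  (((a & ~b) & c) | ~d) = 1010101010111010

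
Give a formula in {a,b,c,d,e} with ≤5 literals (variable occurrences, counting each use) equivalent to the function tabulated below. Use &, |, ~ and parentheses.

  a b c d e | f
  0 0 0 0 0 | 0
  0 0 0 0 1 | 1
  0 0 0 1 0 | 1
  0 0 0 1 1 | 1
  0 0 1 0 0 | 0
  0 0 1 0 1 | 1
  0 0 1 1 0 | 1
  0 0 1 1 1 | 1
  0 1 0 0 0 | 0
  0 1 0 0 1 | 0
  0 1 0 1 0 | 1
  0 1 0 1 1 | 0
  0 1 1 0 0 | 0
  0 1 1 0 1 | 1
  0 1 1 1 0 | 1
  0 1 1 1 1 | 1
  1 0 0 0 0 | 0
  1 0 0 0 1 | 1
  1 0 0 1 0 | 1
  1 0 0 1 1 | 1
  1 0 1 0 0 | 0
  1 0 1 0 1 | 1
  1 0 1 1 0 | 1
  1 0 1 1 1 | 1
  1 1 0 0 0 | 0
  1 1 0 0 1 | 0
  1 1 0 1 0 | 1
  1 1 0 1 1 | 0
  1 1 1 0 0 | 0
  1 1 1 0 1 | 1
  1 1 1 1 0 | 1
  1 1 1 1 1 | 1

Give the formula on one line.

  ~b = 11111111000000001111111100000000
  (c | ~b) = 11111111000011111111111100001111
  ((c | ~b) & e) = 01010101000001010101010100000101
  ~e = 10101010101010101010101010101010
  (d & ~e) = 00100010001000100010001000100010
  (((c | ~b) & e) | (d & ~e)) = 01110111001001110111011100100111

(((c | ~b) & e) | (d & ~e))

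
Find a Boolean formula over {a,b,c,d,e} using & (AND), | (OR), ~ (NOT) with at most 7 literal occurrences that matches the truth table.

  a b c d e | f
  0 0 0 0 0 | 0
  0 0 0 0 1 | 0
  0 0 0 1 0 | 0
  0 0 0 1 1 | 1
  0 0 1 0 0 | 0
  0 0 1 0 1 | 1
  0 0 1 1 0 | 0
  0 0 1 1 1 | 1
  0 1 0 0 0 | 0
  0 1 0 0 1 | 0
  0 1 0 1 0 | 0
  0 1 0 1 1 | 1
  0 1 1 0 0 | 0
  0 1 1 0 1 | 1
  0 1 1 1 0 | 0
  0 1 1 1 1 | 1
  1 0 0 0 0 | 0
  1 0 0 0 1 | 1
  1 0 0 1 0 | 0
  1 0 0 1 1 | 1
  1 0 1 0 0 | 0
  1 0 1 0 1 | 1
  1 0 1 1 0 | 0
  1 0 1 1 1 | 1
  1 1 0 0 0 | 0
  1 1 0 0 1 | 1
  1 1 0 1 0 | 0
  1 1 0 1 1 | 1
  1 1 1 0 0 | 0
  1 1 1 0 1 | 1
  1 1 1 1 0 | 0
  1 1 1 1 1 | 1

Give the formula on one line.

  ~d = 11001100110011001100110011001100
  (c | ~d) = 11001111110011111100111111001111
  (a & (c | ~d)) = 00000000000000001100111111001111
  (c | (a & (c | ~d))) = 00001111000011111100111111001111
  (d | (c | (a & (c | ~d)))) = 00111111001111111111111111111111
  (e & (d | (c | (a & (c | ~d))))) = 00010101000101010101010101010101

(e & (d | (c | (a & (c | ~d)))))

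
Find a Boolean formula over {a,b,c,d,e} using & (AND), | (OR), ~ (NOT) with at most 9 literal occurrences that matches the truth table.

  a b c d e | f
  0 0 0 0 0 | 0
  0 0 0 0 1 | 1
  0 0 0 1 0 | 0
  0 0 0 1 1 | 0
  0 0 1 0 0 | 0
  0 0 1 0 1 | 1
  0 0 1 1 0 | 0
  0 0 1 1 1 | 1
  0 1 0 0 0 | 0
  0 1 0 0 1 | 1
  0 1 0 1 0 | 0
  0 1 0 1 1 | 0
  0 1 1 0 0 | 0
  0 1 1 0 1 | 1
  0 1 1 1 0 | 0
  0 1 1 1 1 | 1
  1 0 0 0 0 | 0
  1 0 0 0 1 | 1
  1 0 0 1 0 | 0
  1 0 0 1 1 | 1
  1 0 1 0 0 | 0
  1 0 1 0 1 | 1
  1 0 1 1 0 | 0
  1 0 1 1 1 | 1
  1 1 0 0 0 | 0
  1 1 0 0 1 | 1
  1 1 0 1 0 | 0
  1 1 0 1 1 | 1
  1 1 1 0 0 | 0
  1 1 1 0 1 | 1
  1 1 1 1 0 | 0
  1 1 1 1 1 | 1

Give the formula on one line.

  ~d = 11001100110011001100110011001100
  (d & c) = 00000011000000110000001100000011
  (e & a) = 00000000000000000101010101010101
  ((d & c) | (e & a)) = 00000011000000110101011101010111
  (~d | ((d & c) | (e & a))) = 11001111110011111101111111011111
  ((~d | ((d & c) | (e & a))) & e) = 01000101010001010101010101010101

((~d | ((d & c) | (e & a))) & e)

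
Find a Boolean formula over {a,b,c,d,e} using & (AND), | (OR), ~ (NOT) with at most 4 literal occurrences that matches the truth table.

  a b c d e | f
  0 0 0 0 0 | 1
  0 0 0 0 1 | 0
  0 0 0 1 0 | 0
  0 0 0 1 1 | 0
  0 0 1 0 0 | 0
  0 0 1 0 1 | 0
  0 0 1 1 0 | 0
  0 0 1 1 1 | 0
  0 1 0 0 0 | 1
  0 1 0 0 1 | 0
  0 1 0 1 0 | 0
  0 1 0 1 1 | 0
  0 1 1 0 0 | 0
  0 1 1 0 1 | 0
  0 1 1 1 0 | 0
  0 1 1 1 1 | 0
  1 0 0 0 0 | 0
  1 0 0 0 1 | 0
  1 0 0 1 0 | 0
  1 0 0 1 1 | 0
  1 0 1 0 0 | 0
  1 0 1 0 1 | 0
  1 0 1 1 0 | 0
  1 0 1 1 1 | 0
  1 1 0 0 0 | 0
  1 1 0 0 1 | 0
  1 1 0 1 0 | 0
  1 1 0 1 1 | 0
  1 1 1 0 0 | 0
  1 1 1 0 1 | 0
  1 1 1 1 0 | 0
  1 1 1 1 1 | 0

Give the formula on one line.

  ~a = 11111111111111110000000000000000
  ~e = 10101010101010101010101010101010
  ~d = 11001100110011001100110011001100
  (~e & ~d) = 10001000100010001000100010001000
  (~a & (~e & ~d)) = 10001000100010000000000000000000
  ~c = 11110000111100001111000011110000
  ((~a & (~e & ~d)) & ~c) = 10000000100000000000000000000000

((~a & (~e & ~d)) & ~c)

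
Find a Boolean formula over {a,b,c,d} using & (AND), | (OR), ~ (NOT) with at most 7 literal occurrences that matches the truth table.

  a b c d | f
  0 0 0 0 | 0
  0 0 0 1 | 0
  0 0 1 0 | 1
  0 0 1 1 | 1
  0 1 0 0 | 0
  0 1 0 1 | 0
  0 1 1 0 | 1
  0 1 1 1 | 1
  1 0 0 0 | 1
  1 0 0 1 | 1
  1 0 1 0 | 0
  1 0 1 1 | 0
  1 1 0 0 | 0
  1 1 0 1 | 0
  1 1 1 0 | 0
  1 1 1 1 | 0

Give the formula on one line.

((c & ~a) | ((~c & a) & (a & ~b)))

  ~a = 1111111100000000
  (c & ~a) = 0011001100000000
  ~c = 1100110011001100
  (~c & a) = 0000000011001100
  ~b = 1111000011110000
  (a & ~b) = 0000000011110000
  ((~c & a) & (a & ~b)) = 0000000011000000
  ((c & ~a) | ((~c & a) & (a & ~b))) = 0011001111000000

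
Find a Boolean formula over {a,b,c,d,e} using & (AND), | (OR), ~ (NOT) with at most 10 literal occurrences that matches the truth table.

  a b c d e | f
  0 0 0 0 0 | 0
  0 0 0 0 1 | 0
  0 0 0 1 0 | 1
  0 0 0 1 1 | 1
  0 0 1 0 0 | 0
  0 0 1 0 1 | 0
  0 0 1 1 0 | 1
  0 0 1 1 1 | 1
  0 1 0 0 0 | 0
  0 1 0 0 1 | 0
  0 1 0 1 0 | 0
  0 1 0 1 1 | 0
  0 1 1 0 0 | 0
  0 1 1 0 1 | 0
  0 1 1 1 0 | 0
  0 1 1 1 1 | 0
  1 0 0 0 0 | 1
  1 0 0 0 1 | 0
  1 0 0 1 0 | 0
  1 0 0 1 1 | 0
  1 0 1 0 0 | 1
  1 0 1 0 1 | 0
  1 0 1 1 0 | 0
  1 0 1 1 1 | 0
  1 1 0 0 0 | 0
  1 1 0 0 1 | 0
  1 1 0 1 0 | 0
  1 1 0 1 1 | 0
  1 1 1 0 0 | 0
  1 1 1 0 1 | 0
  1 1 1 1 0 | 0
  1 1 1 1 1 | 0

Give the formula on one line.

((~a & (~b & d)) | (((~d & ~b) & (~e | ~a)) & (a | d)))

  ~a = 11111111111111110000000000000000
  ~b = 11111111000000001111111100000000
  (~b & d) = 00110011000000000011001100000000
  (~a & (~b & d)) = 00110011000000000000000000000000
  ~d = 11001100110011001100110011001100
  (~d & ~b) = 11001100000000001100110000000000
  ~e = 10101010101010101010101010101010
  (~e | ~a) = 11111111111111111010101010101010
  ((~d & ~b) & (~e | ~a)) = 11001100000000001000100000000000
  (a | d) = 00110011001100111111111111111111
  (((~d & ~b) & (~e | ~a)) & (a | d)) = 00000000000000001000100000000000
  ((~a & (~b & d)) | (((~d & ~b) & (~e | ~a)) & (a | d))) = 00110011000000001000100000000000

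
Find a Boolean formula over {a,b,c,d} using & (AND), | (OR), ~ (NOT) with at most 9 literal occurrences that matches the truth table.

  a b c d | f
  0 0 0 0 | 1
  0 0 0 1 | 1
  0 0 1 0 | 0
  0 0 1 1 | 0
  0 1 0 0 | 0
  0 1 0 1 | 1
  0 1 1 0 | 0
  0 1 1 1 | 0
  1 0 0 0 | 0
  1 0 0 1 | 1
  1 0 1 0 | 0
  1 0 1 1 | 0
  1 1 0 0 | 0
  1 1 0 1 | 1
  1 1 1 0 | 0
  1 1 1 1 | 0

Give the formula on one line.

  ~c = 1100110011001100
  ~b = 1111000011110000
  (~b | d) = 1111010111110101
  (a | (~b | d)) = 1111010111111111
  (~c & (a | (~b | d))) = 1100010011001100
  ~a = 1111111100000000
  (d | ~a) = 1111111101010101
  ((~c & (a | (~b | d))) & (d | ~a)) = 1100010001000100

((~c & (a | (~b | d))) & (d | ~a))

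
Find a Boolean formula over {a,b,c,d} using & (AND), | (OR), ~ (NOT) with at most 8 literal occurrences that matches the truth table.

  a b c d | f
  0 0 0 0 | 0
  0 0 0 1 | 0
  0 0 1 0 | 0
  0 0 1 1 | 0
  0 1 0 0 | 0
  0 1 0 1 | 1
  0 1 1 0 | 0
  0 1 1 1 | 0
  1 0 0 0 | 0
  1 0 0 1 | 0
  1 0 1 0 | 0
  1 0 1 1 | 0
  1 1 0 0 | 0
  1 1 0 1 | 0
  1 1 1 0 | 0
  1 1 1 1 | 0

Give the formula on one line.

  ~b = 1111000011110000
  (c & ~b) = 0011000000110000
  ~c = 1100110011001100
  ((c & ~b) | ~c) = 1111110011111100
  ~a = 1111111100000000
  (~a & d) = 0101010100000000
  (b & (~a & d)) = 0000010100000000
  (((c & ~b) | ~c) & (b & (~a & d))) = 0000010000000000

(((c & ~b) | ~c) & (b & (~a & d)))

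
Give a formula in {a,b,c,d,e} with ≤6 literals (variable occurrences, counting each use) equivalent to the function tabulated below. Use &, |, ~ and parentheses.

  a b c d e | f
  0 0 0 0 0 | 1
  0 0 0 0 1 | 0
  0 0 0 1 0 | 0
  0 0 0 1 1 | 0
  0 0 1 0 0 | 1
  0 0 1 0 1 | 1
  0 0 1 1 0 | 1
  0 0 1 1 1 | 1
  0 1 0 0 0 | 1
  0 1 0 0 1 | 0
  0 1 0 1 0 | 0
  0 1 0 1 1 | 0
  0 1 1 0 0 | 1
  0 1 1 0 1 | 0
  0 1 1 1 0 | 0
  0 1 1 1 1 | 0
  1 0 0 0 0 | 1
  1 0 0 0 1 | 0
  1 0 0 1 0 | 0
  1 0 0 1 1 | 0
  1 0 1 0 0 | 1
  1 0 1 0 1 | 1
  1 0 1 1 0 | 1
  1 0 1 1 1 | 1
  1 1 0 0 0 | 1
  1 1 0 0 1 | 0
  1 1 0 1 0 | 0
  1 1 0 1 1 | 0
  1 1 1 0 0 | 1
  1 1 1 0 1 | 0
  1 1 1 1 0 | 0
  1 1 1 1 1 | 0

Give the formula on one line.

  ~d = 11001100110011001100110011001100
  ~e = 10101010101010101010101010101010
  (~d & ~e) = 10001000100010001000100010001000
  ~b = 11111111000000001111111100000000
  (c & ~b) = 00001111000000000000111100000000
  ((~d & ~e) | (c & ~b)) = 10001111100010001000111110001000

((~d & ~e) | (c & ~b))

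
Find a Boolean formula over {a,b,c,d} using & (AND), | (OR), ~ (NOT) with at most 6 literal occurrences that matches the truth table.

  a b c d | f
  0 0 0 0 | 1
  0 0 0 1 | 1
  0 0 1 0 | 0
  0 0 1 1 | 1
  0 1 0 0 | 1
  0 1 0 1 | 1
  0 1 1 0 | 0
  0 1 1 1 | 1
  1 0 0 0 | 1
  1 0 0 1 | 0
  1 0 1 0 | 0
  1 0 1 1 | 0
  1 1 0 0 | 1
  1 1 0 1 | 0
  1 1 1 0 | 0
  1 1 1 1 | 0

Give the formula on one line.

  ~a = 1111111100000000
  (~a & d) = 0101010100000000
  ~c = 1100110011001100
  ~d = 1010101010101010
  (~c & ~d) = 1000100010001000
  ((~a & d) | (~c & ~d)) = 1101110110001000

((~a & d) | (~c & ~d))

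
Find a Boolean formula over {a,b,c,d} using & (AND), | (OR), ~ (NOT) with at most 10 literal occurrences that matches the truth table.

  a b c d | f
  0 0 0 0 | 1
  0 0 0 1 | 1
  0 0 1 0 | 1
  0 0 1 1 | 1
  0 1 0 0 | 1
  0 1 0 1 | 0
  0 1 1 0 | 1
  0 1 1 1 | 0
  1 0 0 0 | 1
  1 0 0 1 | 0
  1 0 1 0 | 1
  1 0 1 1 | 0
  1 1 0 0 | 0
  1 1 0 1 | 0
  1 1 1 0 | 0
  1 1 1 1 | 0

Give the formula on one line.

((((~d & b) & ~a) | ~b) & ((~a | (~b & ~d)) | (~d & b)))

  ~d = 1010101010101010
  (~d & b) = 0000101000001010
  ~a = 1111111100000000
  ((~d & b) & ~a) = 0000101000000000
  ~b = 1111000011110000
  (((~d & b) & ~a) | ~b) = 1111101011110000
  (~b & ~d) = 1010000010100000
  (~a | (~b & ~d)) = 1111111110100000
  ((~a | (~b & ~d)) | (~d & b)) = 1111111110101010
  ((((~d & b) & ~a) | ~b) & ((~a | (~b & ~d)) | (~d & b))) = 1111101010100000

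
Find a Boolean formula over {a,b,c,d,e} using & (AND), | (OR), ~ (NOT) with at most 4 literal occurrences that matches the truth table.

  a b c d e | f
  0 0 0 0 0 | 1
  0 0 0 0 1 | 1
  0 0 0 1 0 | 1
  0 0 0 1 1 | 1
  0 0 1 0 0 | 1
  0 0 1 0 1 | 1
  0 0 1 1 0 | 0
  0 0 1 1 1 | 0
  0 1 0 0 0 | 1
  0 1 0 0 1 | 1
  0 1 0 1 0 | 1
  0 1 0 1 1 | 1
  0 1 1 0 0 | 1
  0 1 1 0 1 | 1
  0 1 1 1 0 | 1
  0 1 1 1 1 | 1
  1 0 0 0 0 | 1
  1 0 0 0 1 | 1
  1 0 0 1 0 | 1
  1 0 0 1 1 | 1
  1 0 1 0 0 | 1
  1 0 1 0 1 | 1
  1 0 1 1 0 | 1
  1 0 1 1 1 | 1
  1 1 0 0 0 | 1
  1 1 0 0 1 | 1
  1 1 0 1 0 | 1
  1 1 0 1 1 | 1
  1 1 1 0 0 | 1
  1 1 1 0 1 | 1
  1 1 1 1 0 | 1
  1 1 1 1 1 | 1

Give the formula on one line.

(a | (~c | (b | ~d)))

  ~c = 11110000111100001111000011110000
  ~d = 11001100110011001100110011001100
  (b | ~d) = 11001100111111111100110011111111
  (~c | (b | ~d)) = 11111100111111111111110011111111
  (a | (~c | (b | ~d))) = 11111100111111111111111111111111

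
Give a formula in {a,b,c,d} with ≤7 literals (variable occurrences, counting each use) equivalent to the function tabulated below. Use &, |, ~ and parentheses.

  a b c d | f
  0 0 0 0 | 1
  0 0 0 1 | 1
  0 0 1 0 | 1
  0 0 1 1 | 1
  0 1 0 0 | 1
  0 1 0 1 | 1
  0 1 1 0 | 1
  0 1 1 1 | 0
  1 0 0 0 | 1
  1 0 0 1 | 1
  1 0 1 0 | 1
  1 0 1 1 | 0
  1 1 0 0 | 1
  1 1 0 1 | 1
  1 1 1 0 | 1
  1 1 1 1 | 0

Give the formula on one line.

  ~d = 1010101010101010
  ~a = 1111111100000000
  (b & ~a) = 0000111100000000
  ~c = 1100110011001100
  ((b & ~a) & ~c) = 0000110000000000
  (~d | ((b & ~a) & ~c)) = 1010111010101010
  ~b = 1111000011110000
  (~a & ~b) = 1111000000000000
  (~c | (~a & ~b)) = 1111110011001100
  ((~d | ((b & ~a) & ~c)) | (~c | (~a & ~b))) = 1111111011101110

((~d | ((b & ~a) & ~c)) | (~c | (~a & ~b)))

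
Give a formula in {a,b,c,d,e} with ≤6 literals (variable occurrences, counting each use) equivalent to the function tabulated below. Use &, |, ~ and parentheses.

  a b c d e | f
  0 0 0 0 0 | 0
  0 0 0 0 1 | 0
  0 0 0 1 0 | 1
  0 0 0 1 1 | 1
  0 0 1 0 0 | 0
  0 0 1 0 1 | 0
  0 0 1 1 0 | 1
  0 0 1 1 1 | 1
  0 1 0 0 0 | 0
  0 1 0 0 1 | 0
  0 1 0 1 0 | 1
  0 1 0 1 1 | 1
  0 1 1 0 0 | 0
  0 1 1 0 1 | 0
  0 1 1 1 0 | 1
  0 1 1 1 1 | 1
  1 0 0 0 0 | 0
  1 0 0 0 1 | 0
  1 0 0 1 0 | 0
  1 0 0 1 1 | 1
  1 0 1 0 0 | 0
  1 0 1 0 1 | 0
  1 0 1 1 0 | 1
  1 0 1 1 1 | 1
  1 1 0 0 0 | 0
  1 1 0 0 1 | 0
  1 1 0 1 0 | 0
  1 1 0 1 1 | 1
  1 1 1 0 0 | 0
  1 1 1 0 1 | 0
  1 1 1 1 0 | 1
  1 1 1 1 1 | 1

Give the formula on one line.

  ~a = 11111111111111110000000000000000
  (~a | e) = 11111111111111110101010101010101
  (c | (~a | e)) = 11111111111111110101111101011111
  ((c | (~a | e)) & d) = 00110011001100110001001100010011

((c | (~a | e)) & d)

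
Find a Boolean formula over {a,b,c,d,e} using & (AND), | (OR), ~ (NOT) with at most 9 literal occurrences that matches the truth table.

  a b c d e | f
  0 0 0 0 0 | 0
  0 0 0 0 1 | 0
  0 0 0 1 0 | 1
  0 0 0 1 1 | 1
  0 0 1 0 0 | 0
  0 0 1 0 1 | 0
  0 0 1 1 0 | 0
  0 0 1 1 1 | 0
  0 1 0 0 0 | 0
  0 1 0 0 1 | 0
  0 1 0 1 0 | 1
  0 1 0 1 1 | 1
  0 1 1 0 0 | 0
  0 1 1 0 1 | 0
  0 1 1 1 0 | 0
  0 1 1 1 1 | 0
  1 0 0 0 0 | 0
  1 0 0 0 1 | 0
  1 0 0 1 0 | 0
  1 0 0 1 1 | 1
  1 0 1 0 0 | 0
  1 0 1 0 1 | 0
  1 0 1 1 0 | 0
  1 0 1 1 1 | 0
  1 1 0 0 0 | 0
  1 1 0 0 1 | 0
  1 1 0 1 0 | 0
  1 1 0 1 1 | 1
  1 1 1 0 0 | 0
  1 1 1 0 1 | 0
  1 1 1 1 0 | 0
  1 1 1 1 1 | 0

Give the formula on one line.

  ~c = 11110000111100001111000011110000
  (d & ~c) = 00110000001100000011000000110000
  (c & a) = 00000000000000000000111100001111
  ((c & a) & b) = 00000000000000000000000000001111
  ~a = 11111111111111110000000000000000
  (e | ~a) = 11111111111111110101010101010101
  (((c & a) & b) | (e | ~a)) = 11111111111111110101010101011111
  ((d & ~c) & (((c & a) & b) | (e | ~a))) = 00110000001100000001000000010000

((d & ~c) & (((c & a) & b) | (e | ~a)))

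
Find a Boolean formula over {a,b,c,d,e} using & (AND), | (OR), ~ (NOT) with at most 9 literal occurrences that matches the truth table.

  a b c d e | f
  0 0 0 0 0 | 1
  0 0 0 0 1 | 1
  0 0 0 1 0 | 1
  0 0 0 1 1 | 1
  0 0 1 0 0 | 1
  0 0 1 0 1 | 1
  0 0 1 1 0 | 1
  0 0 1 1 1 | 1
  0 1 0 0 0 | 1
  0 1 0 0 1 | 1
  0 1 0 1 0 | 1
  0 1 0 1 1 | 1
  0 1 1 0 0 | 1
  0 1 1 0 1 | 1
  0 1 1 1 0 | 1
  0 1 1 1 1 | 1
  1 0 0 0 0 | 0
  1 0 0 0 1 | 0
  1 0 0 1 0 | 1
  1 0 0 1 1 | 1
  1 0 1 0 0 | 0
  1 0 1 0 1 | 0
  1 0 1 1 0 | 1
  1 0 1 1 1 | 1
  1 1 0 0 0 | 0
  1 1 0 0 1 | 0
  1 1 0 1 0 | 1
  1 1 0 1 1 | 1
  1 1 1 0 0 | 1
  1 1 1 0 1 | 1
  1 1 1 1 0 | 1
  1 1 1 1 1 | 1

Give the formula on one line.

((b & (c | (~a & ~b))) | ((~d & ~a) | d))

  ~a = 11111111111111110000000000000000
  ~b = 11111111000000001111111100000000
  (~a & ~b) = 11111111000000000000000000000000
  (c | (~a & ~b)) = 11111111000011110000111100001111
  (b & (c | (~a & ~b))) = 00000000000011110000000000001111
  ~d = 11001100110011001100110011001100
  (~d & ~a) = 11001100110011000000000000000000
  ((~d & ~a) | d) = 11111111111111110011001100110011
  ((b & (c | (~a & ~b))) | ((~d & ~a) | d)) = 11111111111111110011001100111111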